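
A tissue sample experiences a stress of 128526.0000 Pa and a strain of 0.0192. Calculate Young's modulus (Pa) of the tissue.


E = stress / strain
E = 128526.0000 / 0.0192
E = 6.6941e+06


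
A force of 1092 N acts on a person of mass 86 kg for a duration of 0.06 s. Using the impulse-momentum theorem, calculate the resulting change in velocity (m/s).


J = F * dt = 1092 * 0.06 = 65.5200 N*s
delta_v = J / m
delta_v = 65.5200 / 86
delta_v = 0.7619


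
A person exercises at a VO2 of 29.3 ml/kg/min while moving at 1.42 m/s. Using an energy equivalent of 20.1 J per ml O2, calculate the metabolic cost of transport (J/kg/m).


Power per kg = VO2 * 20.1 / 60
Power per kg = 29.3 * 20.1 / 60 = 9.8155 W/kg
Cost = power_per_kg / speed
Cost = 9.8155 / 1.42
Cost = 6.9123


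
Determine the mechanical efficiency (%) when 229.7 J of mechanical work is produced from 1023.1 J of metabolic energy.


eta = (W_mech / E_meta) * 100
eta = (229.7 / 1023.1) * 100
ratio = 0.2245
eta = 22.4514


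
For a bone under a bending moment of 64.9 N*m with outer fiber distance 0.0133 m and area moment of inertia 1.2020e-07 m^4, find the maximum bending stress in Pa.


sigma = M * c / I
sigma = 64.9 * 0.0133 / 1.2020e-07
M * c = 0.8632
sigma = 7.1811e+06


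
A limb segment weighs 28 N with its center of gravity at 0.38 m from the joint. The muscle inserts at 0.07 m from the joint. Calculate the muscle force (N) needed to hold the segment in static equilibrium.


F_muscle = W * d_load / d_muscle
F_muscle = 28 * 0.38 / 0.07
Numerator = 10.6400
F_muscle = 152.0000


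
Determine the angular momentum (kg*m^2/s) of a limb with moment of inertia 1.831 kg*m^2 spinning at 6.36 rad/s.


L = I * omega
L = 1.831 * 6.36
L = 11.6452


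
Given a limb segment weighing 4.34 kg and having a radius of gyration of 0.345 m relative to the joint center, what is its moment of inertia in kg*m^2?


I = m * k^2
I = 4.34 * 0.345^2
k^2 = 0.1190
I = 0.5166


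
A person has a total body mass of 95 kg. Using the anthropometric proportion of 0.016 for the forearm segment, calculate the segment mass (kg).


m_segment = body_mass * fraction
m_segment = 95 * 0.016
m_segment = 1.5200


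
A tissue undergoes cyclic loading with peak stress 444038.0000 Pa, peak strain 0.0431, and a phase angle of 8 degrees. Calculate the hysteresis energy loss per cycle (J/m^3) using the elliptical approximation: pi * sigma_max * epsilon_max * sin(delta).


E_loss = pi * sigma_max * epsilon_max * sin(delta)
delta = 8 deg = 0.1396 rad
sin(delta) = 0.1392
E_loss = pi * 444038.0000 * 0.0431 * 0.1392
E_loss = 8367.6322


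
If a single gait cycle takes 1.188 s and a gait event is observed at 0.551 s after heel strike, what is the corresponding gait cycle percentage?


pct = (event_time / cycle_time) * 100
pct = (0.551 / 1.188) * 100
ratio = 0.4638
pct = 46.3805


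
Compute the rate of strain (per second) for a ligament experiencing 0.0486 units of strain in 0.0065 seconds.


strain_rate = delta_strain / delta_t
strain_rate = 0.0486 / 0.0065
strain_rate = 7.4769


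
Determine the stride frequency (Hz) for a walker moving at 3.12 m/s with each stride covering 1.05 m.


f = v / stride_length
f = 3.12 / 1.05
f = 2.9714


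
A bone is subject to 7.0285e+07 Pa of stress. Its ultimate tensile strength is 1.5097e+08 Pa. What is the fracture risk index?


FRI = applied / ultimate
FRI = 7.0285e+07 / 1.5097e+08
FRI = 0.4656


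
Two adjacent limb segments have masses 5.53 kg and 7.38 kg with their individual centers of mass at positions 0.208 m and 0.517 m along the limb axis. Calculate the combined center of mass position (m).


COM = (m1*x1 + m2*x2) / (m1 + m2)
COM = (5.53*0.208 + 7.38*0.517) / (5.53 + 7.38)
Numerator = 4.9657
Denominator = 12.9100
COM = 0.3846


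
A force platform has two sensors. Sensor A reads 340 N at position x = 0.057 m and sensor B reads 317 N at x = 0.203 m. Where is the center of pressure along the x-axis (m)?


COP_x = (F1*x1 + F2*x2) / (F1 + F2)
COP_x = (340*0.057 + 317*0.203) / (340 + 317)
Numerator = 83.7310
Denominator = 657
COP_x = 0.1274


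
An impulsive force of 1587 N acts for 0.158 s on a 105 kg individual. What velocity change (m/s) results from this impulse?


J = F * dt = 1587 * 0.158 = 250.7460 N*s
delta_v = J / m
delta_v = 250.7460 / 105
delta_v = 2.3881


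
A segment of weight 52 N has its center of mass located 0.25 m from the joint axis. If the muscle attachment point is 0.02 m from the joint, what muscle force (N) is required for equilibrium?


F_muscle = W * d_load / d_muscle
F_muscle = 52 * 0.25 / 0.02
Numerator = 13.0000
F_muscle = 650.0000


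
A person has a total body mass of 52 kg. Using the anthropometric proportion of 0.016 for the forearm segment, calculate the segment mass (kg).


m_segment = body_mass * fraction
m_segment = 52 * 0.016
m_segment = 0.8320


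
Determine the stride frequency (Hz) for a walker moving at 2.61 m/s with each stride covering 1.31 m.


f = v / stride_length
f = 2.61 / 1.31
f = 1.9924


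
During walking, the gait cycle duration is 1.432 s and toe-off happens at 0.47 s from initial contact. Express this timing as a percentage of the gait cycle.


pct = (event_time / cycle_time) * 100
pct = (0.47 / 1.432) * 100
ratio = 0.3282
pct = 32.8212


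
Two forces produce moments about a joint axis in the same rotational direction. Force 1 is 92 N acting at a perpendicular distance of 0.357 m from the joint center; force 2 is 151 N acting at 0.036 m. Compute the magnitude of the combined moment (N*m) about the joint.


M = F1 * d1 + F2 * d2
M = 92 * 0.357 + 151 * 0.036
M = 32.8440 + 5.4360
M = 38.2800


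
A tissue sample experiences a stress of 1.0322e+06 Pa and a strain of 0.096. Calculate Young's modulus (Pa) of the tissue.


E = stress / strain
E = 1.0322e+06 / 0.096
E = 1.0752e+07


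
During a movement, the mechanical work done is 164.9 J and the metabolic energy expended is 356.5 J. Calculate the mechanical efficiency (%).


eta = (W_mech / E_meta) * 100
eta = (164.9 / 356.5) * 100
ratio = 0.4626
eta = 46.2553


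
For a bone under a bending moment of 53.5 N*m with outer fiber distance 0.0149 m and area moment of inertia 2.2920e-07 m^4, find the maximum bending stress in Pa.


sigma = M * c / I
sigma = 53.5 * 0.0149 / 2.2920e-07
M * c = 0.7972
sigma = 3.4780e+06


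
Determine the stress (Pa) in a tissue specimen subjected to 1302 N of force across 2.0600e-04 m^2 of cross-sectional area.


stress = F / A
stress = 1302 / 2.0600e-04
stress = 6.3204e+06


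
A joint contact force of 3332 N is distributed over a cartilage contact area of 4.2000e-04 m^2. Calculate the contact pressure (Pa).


P = F / A
P = 3332 / 4.2000e-04
P = 7.9333e+06


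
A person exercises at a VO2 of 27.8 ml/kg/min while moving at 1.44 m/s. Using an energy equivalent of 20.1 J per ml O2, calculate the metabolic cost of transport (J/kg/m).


Power per kg = VO2 * 20.1 / 60
Power per kg = 27.8 * 20.1 / 60 = 9.3130 W/kg
Cost = power_per_kg / speed
Cost = 9.3130 / 1.44
Cost = 6.4674


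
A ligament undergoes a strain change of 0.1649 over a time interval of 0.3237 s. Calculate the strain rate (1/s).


strain_rate = delta_strain / delta_t
strain_rate = 0.1649 / 0.3237
strain_rate = 0.5094


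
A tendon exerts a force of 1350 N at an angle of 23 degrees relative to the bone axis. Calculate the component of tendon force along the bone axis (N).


F_eff = F_tendon * cos(theta)
theta = 23 deg = 0.4014 rad
cos(theta) = 0.9205
F_eff = 1350 * 0.9205
F_eff = 1242.6816


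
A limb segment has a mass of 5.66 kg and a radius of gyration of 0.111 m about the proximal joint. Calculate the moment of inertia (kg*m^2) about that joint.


I = m * k^2
I = 5.66 * 0.111^2
k^2 = 0.0123
I = 0.0697


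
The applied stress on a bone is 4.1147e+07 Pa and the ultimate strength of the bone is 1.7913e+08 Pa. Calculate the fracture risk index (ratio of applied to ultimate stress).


FRI = applied / ultimate
FRI = 4.1147e+07 / 1.7913e+08
FRI = 0.2297


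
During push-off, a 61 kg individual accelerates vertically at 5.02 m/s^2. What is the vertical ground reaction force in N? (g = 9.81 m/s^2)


GRF = m * (g + a)
GRF = 61 * (9.81 + 5.02)
GRF = 61 * 14.8300
GRF = 904.6300


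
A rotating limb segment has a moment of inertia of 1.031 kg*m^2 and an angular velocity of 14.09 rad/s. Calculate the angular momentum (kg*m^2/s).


L = I * omega
L = 1.031 * 14.09
L = 14.5268


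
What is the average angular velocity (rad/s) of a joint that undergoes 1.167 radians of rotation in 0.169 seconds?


omega = delta_theta / delta_t
omega = 1.167 / 0.169
omega = 6.9053


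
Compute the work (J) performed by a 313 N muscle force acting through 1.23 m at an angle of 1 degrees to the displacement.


W = F * d * cos(theta)
theta = 1 deg = 0.0175 rad
cos(theta) = 0.9998
W = 313 * 1.23 * 0.9998
W = 384.9314


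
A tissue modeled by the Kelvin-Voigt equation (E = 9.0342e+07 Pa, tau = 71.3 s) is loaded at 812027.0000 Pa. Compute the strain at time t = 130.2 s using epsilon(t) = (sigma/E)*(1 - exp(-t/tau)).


epsilon(t) = (sigma/E) * (1 - exp(-t/tau))
sigma/E = 812027.0000 / 9.0342e+07 = 0.0090
exp(-t/tau) = exp(-130.2 / 71.3) = 0.1610
epsilon = 0.0090 * (1 - 0.1610)
epsilon = 0.0075


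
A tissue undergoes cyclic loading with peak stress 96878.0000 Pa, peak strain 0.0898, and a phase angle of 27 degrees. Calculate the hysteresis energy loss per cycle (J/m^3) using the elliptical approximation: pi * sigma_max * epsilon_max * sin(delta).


E_loss = pi * sigma_max * epsilon_max * sin(delta)
delta = 27 deg = 0.4712 rad
sin(delta) = 0.4540
E_loss = pi * 96878.0000 * 0.0898 * 0.4540
E_loss = 12407.8958


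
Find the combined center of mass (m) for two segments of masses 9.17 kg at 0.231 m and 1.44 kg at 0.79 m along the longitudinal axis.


COM = (m1*x1 + m2*x2) / (m1 + m2)
COM = (9.17*0.231 + 1.44*0.79) / (9.17 + 1.44)
Numerator = 3.2559
Denominator = 10.6100
COM = 0.3069


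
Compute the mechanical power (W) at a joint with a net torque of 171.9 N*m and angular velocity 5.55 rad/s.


P = M * omega
P = 171.9 * 5.55
P = 954.0450


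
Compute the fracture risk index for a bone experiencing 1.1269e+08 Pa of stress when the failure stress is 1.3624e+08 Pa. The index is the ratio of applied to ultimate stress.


FRI = applied / ultimate
FRI = 1.1269e+08 / 1.3624e+08
FRI = 0.8271


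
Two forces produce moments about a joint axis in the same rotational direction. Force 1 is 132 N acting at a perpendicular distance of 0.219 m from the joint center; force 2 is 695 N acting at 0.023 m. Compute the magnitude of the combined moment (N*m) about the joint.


M = F1 * d1 + F2 * d2
M = 132 * 0.219 + 695 * 0.023
M = 28.9080 + 15.9850
M = 44.8930


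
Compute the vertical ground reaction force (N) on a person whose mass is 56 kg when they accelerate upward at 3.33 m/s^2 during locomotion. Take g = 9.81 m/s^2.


GRF = m * (g + a)
GRF = 56 * (9.81 + 3.33)
GRF = 56 * 13.1400
GRF = 735.8400


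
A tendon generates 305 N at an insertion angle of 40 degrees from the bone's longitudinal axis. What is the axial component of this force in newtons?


F_eff = F_tendon * cos(theta)
theta = 40 deg = 0.6981 rad
cos(theta) = 0.7660
F_eff = 305 * 0.7660
F_eff = 233.6436


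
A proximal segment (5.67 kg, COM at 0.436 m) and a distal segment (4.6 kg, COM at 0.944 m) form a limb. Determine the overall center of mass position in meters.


COM = (m1*x1 + m2*x2) / (m1 + m2)
COM = (5.67*0.436 + 4.6*0.944) / (5.67 + 4.6)
Numerator = 6.8145
Denominator = 10.2700
COM = 0.6635


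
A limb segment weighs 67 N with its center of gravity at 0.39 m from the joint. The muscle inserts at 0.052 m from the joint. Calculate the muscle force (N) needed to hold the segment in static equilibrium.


F_muscle = W * d_load / d_muscle
F_muscle = 67 * 0.39 / 0.052
Numerator = 26.1300
F_muscle = 502.5000


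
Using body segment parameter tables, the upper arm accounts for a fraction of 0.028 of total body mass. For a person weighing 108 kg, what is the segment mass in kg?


m_segment = body_mass * fraction
m_segment = 108 * 0.028
m_segment = 3.0240


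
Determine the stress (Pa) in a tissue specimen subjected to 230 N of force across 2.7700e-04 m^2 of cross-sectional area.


stress = F / A
stress = 230 / 2.7700e-04
stress = 830324.9097


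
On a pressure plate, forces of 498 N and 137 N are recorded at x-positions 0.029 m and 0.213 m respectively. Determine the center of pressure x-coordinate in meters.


COP_x = (F1*x1 + F2*x2) / (F1 + F2)
COP_x = (498*0.029 + 137*0.213) / (498 + 137)
Numerator = 43.6230
Denominator = 635
COP_x = 0.0687


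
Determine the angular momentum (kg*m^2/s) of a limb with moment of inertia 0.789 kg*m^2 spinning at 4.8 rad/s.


L = I * omega
L = 0.789 * 4.8
L = 3.7872


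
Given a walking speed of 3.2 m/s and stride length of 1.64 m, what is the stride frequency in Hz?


f = v / stride_length
f = 3.2 / 1.64
f = 1.9512


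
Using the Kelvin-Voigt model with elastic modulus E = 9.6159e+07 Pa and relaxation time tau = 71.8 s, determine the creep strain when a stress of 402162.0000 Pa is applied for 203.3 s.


epsilon(t) = (sigma/E) * (1 - exp(-t/tau))
sigma/E = 402162.0000 / 9.6159e+07 = 0.0042
exp(-t/tau) = exp(-203.3 / 71.8) = 0.0589
epsilon = 0.0042 * (1 - 0.0589)
epsilon = 0.0039


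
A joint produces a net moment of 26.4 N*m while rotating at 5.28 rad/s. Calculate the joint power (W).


P = M * omega
P = 26.4 * 5.28
P = 139.3920


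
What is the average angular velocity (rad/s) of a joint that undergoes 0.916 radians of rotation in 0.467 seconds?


omega = delta_theta / delta_t
omega = 0.916 / 0.467
omega = 1.9615


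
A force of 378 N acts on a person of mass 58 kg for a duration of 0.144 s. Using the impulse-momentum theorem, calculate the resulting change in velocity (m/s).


J = F * dt = 378 * 0.144 = 54.4320 N*s
delta_v = J / m
delta_v = 54.4320 / 58
delta_v = 0.9385


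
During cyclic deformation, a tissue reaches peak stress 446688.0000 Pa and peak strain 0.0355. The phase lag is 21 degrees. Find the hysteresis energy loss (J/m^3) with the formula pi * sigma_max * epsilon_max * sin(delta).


E_loss = pi * sigma_max * epsilon_max * sin(delta)
delta = 21 deg = 0.3665 rad
sin(delta) = 0.3584
E_loss = pi * 446688.0000 * 0.0355 * 0.3584
E_loss = 17853.0192


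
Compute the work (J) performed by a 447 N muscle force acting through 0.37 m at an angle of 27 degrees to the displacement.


W = F * d * cos(theta)
theta = 27 deg = 0.4712 rad
cos(theta) = 0.8910
W = 447 * 0.37 * 0.8910
W = 147.3636


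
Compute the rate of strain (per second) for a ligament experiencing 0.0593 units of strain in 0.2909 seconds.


strain_rate = delta_strain / delta_t
strain_rate = 0.0593 / 0.2909
strain_rate = 0.2039


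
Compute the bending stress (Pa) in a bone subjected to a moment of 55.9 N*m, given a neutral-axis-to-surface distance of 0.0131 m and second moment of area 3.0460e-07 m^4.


sigma = M * c / I
sigma = 55.9 * 0.0131 / 3.0460e-07
M * c = 0.7323
sigma = 2.4041e+06


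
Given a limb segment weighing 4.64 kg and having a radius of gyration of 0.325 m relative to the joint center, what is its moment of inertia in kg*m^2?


I = m * k^2
I = 4.64 * 0.325^2
k^2 = 0.1056
I = 0.4901


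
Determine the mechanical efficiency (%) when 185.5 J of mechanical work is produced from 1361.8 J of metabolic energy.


eta = (W_mech / E_meta) * 100
eta = (185.5 / 1361.8) * 100
ratio = 0.1362
eta = 13.6217


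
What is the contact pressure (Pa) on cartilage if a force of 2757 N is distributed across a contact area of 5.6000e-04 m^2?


P = F / A
P = 2757 / 5.6000e-04
P = 4.9232e+06


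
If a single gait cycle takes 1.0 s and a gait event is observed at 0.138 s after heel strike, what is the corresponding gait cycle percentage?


pct = (event_time / cycle_time) * 100
pct = (0.138 / 1.0) * 100
ratio = 0.1380
pct = 13.8000


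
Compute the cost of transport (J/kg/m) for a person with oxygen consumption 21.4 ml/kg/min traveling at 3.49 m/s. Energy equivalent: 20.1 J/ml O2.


Power per kg = VO2 * 20.1 / 60
Power per kg = 21.4 * 20.1 / 60 = 7.1690 W/kg
Cost = power_per_kg / speed
Cost = 7.1690 / 3.49
Cost = 2.0542


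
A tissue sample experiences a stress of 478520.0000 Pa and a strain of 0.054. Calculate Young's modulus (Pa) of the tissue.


E = stress / strain
E = 478520.0000 / 0.054
E = 8.8615e+06


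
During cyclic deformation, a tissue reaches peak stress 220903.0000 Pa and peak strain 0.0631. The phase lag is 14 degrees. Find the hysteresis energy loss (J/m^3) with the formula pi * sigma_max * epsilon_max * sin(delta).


E_loss = pi * sigma_max * epsilon_max * sin(delta)
delta = 14 deg = 0.2443 rad
sin(delta) = 0.2419
E_loss = pi * 220903.0000 * 0.0631 * 0.2419
E_loss = 10593.9037


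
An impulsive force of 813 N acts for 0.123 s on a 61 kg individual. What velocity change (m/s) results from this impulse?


J = F * dt = 813 * 0.123 = 99.9990 N*s
delta_v = J / m
delta_v = 99.9990 / 61
delta_v = 1.6393


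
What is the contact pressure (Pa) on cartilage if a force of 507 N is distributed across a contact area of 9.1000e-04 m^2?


P = F / A
P = 507 / 9.1000e-04
P = 557142.8571


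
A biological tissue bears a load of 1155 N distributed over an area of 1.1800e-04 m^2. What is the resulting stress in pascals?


stress = F / A
stress = 1155 / 1.1800e-04
stress = 9.7881e+06


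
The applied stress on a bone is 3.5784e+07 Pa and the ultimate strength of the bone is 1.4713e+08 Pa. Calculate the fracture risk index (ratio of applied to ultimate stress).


FRI = applied / ultimate
FRI = 3.5784e+07 / 1.4713e+08
FRI = 0.2432


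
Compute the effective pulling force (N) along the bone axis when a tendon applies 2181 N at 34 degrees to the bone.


F_eff = F_tendon * cos(theta)
theta = 34 deg = 0.5934 rad
cos(theta) = 0.8290
F_eff = 2181 * 0.8290
F_eff = 1808.1309


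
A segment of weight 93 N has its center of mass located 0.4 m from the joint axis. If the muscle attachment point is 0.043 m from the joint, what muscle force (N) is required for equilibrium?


F_muscle = W * d_load / d_muscle
F_muscle = 93 * 0.4 / 0.043
Numerator = 37.2000
F_muscle = 865.1163


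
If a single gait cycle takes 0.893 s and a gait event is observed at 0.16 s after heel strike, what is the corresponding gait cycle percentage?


pct = (event_time / cycle_time) * 100
pct = (0.16 / 0.893) * 100
ratio = 0.1792
pct = 17.9171


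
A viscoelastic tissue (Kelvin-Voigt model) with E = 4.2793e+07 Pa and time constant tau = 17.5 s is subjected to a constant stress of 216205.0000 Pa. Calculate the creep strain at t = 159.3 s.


epsilon(t) = (sigma/E) * (1 - exp(-t/tau))
sigma/E = 216205.0000 / 4.2793e+07 = 0.0051
exp(-t/tau) = exp(-159.3 / 17.5) = 1.1135e-04
epsilon = 0.0051 * (1 - 1.1135e-04)
epsilon = 0.0051


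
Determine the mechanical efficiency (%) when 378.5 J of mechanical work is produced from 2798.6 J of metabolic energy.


eta = (W_mech / E_meta) * 100
eta = (378.5 / 2798.6) * 100
ratio = 0.1352
eta = 13.5246


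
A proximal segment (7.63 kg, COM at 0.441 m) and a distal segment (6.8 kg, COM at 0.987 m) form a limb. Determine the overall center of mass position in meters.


COM = (m1*x1 + m2*x2) / (m1 + m2)
COM = (7.63*0.441 + 6.8*0.987) / (7.63 + 6.8)
Numerator = 10.0764
Denominator = 14.4300
COM = 0.6983


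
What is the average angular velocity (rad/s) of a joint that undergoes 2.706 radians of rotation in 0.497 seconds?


omega = delta_theta / delta_t
omega = 2.706 / 0.497
omega = 5.4447


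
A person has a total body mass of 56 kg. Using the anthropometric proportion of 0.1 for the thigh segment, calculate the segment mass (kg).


m_segment = body_mass * fraction
m_segment = 56 * 0.1
m_segment = 5.6000


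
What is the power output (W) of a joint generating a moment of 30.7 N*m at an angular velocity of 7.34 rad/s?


P = M * omega
P = 30.7 * 7.34
P = 225.3380


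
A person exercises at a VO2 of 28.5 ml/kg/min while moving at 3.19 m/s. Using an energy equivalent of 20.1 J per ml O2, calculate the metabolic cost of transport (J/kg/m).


Power per kg = VO2 * 20.1 / 60
Power per kg = 28.5 * 20.1 / 60 = 9.5475 W/kg
Cost = power_per_kg / speed
Cost = 9.5475 / 3.19
Cost = 2.9929


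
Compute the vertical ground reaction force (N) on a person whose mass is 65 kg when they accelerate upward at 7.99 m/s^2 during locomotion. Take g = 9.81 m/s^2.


GRF = m * (g + a)
GRF = 65 * (9.81 + 7.99)
GRF = 65 * 17.8000
GRF = 1157.0000


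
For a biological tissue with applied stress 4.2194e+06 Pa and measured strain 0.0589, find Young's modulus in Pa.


E = stress / strain
E = 4.2194e+06 / 0.0589
E = 7.1637e+07


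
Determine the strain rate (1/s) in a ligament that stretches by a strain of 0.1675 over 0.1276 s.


strain_rate = delta_strain / delta_t
strain_rate = 0.1675 / 0.1276
strain_rate = 1.3127


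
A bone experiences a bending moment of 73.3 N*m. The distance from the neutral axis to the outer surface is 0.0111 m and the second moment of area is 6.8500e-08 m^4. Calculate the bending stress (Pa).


sigma = M * c / I
sigma = 73.3 * 0.0111 / 6.8500e-08
M * c = 0.8136
sigma = 1.1878e+07


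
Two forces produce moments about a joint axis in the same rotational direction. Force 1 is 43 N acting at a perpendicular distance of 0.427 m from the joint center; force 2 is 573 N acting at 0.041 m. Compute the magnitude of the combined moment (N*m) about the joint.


M = F1 * d1 + F2 * d2
M = 43 * 0.427 + 573 * 0.041
M = 18.3610 + 23.4930
M = 41.8540


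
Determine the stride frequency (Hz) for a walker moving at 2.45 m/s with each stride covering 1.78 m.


f = v / stride_length
f = 2.45 / 1.78
f = 1.3764


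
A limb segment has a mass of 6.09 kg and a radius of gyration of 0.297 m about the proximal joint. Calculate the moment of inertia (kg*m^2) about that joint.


I = m * k^2
I = 6.09 * 0.297^2
k^2 = 0.0882
I = 0.5372


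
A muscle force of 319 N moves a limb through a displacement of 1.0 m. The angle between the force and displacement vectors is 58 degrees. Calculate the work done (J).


W = F * d * cos(theta)
theta = 58 deg = 1.0123 rad
cos(theta) = 0.5299
W = 319 * 1.0 * 0.5299
W = 169.0442


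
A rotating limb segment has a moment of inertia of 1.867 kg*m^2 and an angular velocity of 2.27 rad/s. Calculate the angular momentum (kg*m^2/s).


L = I * omega
L = 1.867 * 2.27
L = 4.2381


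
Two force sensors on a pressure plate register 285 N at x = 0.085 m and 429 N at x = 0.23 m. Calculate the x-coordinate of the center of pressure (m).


COP_x = (F1*x1 + F2*x2) / (F1 + F2)
COP_x = (285*0.085 + 429*0.23) / (285 + 429)
Numerator = 122.8950
Denominator = 714
COP_x = 0.1721


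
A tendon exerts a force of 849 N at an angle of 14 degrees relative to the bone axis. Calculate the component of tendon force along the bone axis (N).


F_eff = F_tendon * cos(theta)
theta = 14 deg = 0.2443 rad
cos(theta) = 0.9703
F_eff = 849 * 0.9703
F_eff = 823.7811


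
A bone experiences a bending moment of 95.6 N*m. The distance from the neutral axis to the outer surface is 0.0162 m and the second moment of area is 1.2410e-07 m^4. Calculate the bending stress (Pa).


sigma = M * c / I
sigma = 95.6 * 0.0162 / 1.2410e-07
M * c = 1.5487
sigma = 1.2480e+07


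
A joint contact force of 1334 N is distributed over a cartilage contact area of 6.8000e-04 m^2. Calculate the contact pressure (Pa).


P = F / A
P = 1334 / 6.8000e-04
P = 1.9618e+06


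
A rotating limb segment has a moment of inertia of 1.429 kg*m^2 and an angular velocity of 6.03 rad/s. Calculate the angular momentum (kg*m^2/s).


L = I * omega
L = 1.429 * 6.03
L = 8.6169


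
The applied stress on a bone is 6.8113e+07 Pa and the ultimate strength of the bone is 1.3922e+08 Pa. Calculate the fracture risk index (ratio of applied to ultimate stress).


FRI = applied / ultimate
FRI = 6.8113e+07 / 1.3922e+08
FRI = 0.4892


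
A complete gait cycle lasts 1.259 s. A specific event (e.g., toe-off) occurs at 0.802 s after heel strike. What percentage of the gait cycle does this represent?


pct = (event_time / cycle_time) * 100
pct = (0.802 / 1.259) * 100
ratio = 0.6370
pct = 63.7014


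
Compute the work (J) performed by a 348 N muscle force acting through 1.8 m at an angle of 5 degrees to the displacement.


W = F * d * cos(theta)
theta = 5 deg = 0.0873 rad
cos(theta) = 0.9962
W = 348 * 1.8 * 0.9962
W = 624.0164


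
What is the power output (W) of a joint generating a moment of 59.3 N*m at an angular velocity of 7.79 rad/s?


P = M * omega
P = 59.3 * 7.79
P = 461.9470


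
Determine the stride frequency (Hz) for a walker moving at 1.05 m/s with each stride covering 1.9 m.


f = v / stride_length
f = 1.05 / 1.9
f = 0.5526


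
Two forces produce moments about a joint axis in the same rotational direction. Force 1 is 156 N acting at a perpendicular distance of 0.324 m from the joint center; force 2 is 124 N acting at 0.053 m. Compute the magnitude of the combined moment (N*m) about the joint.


M = F1 * d1 + F2 * d2
M = 156 * 0.324 + 124 * 0.053
M = 50.5440 + 6.5720
M = 57.1160


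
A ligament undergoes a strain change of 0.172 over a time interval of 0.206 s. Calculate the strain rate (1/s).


strain_rate = delta_strain / delta_t
strain_rate = 0.172 / 0.206
strain_rate = 0.8350


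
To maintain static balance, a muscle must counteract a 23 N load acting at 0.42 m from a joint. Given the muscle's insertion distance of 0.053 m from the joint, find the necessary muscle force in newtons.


F_muscle = W * d_load / d_muscle
F_muscle = 23 * 0.42 / 0.053
Numerator = 9.6600
F_muscle = 182.2642


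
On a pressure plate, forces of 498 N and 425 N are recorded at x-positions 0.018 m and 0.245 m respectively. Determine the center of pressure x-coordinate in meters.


COP_x = (F1*x1 + F2*x2) / (F1 + F2)
COP_x = (498*0.018 + 425*0.245) / (498 + 425)
Numerator = 113.0890
Denominator = 923
COP_x = 0.1225


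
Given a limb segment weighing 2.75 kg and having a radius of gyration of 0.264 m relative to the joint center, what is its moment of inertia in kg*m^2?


I = m * k^2
I = 2.75 * 0.264^2
k^2 = 0.0697
I = 0.1917


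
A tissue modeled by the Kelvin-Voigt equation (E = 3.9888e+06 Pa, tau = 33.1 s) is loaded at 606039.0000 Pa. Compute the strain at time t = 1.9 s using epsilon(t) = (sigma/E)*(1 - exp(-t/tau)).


epsilon(t) = (sigma/E) * (1 - exp(-t/tau))
sigma/E = 606039.0000 / 3.9888e+06 = 0.1519
exp(-t/tau) = exp(-1.9 / 33.1) = 0.9442
epsilon = 0.1519 * (1 - 0.9442)
epsilon = 0.0085


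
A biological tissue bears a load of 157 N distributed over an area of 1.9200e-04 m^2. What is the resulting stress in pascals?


stress = F / A
stress = 157 / 1.9200e-04
stress = 817708.3333


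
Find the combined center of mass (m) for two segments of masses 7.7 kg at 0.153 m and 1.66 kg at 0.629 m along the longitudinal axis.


COM = (m1*x1 + m2*x2) / (m1 + m2)
COM = (7.7*0.153 + 1.66*0.629) / (7.7 + 1.66)
Numerator = 2.2222
Denominator = 9.3600
COM = 0.2374


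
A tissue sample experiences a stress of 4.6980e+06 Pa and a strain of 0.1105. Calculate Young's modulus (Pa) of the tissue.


E = stress / strain
E = 4.6980e+06 / 0.1105
E = 4.2516e+07


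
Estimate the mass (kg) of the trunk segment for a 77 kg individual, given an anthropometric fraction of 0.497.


m_segment = body_mass * fraction
m_segment = 77 * 0.497
m_segment = 38.2690


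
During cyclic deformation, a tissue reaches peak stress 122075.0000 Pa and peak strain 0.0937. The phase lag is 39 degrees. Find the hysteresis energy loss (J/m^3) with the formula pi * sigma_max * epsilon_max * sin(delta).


E_loss = pi * sigma_max * epsilon_max * sin(delta)
delta = 39 deg = 0.6807 rad
sin(delta) = 0.6293
E_loss = pi * 122075.0000 * 0.0937 * 0.6293
E_loss = 22614.5526


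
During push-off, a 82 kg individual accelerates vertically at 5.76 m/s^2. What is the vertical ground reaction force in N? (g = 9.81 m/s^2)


GRF = m * (g + a)
GRF = 82 * (9.81 + 5.76)
GRF = 82 * 15.5700
GRF = 1276.7400


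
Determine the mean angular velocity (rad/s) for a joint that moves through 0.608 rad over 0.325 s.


omega = delta_theta / delta_t
omega = 0.608 / 0.325
omega = 1.8708


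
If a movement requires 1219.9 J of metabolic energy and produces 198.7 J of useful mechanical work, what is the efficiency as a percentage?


eta = (W_mech / E_meta) * 100
eta = (198.7 / 1219.9) * 100
ratio = 0.1629
eta = 16.2882


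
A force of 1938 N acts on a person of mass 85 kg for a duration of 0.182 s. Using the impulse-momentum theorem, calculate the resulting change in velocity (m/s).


J = F * dt = 1938 * 0.182 = 352.7160 N*s
delta_v = J / m
delta_v = 352.7160 / 85
delta_v = 4.1496


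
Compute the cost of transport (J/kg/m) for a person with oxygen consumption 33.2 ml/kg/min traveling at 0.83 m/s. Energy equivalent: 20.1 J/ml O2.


Power per kg = VO2 * 20.1 / 60
Power per kg = 33.2 * 20.1 / 60 = 11.1220 W/kg
Cost = power_per_kg / speed
Cost = 11.1220 / 0.83
Cost = 13.4000


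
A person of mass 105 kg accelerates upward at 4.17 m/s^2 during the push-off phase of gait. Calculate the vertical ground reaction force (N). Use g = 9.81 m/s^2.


GRF = m * (g + a)
GRF = 105 * (9.81 + 4.17)
GRF = 105 * 13.9800
GRF = 1467.9000


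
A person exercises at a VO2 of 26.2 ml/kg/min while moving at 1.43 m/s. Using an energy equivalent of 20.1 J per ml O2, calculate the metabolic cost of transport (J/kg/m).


Power per kg = VO2 * 20.1 / 60
Power per kg = 26.2 * 20.1 / 60 = 8.7770 W/kg
Cost = power_per_kg / speed
Cost = 8.7770 / 1.43
Cost = 6.1378


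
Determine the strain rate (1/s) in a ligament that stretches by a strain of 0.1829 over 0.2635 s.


strain_rate = delta_strain / delta_t
strain_rate = 0.1829 / 0.2635
strain_rate = 0.6941


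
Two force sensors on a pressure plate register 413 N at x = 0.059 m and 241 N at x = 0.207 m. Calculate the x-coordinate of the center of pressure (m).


COP_x = (F1*x1 + F2*x2) / (F1 + F2)
COP_x = (413*0.059 + 241*0.207) / (413 + 241)
Numerator = 74.2540
Denominator = 654
COP_x = 0.1135


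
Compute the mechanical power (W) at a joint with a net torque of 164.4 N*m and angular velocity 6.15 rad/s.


P = M * omega
P = 164.4 * 6.15
P = 1011.0600


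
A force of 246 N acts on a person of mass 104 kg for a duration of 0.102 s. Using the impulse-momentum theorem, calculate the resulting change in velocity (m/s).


J = F * dt = 246 * 0.102 = 25.0920 N*s
delta_v = J / m
delta_v = 25.0920 / 104
delta_v = 0.2413


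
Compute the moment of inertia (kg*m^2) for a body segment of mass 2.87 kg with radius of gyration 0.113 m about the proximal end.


I = m * k^2
I = 2.87 * 0.113^2
k^2 = 0.0128
I = 0.0366


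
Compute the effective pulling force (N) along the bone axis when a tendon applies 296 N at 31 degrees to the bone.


F_eff = F_tendon * cos(theta)
theta = 31 deg = 0.5411 rad
cos(theta) = 0.8572
F_eff = 296 * 0.8572
F_eff = 253.7215


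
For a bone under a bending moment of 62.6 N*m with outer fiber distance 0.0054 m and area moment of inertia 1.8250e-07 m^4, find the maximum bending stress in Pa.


sigma = M * c / I
sigma = 62.6 * 0.0054 / 1.8250e-07
M * c = 0.3380
sigma = 1.8523e+06


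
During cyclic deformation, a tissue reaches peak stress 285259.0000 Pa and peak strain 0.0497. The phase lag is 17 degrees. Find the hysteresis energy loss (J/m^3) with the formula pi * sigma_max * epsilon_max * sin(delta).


E_loss = pi * sigma_max * epsilon_max * sin(delta)
delta = 17 deg = 0.2967 rad
sin(delta) = 0.2924
E_loss = pi * 285259.0000 * 0.0497 * 0.2924
E_loss = 13022.0979


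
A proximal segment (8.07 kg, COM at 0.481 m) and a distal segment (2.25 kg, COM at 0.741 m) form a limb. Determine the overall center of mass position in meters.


COM = (m1*x1 + m2*x2) / (m1 + m2)
COM = (8.07*0.481 + 2.25*0.741) / (8.07 + 2.25)
Numerator = 5.5489
Denominator = 10.3200
COM = 0.5377


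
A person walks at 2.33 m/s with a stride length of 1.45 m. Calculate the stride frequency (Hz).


f = v / stride_length
f = 2.33 / 1.45
f = 1.6069


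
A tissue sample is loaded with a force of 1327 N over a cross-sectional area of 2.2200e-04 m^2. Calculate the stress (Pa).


stress = F / A
stress = 1327 / 2.2200e-04
stress = 5.9775e+06


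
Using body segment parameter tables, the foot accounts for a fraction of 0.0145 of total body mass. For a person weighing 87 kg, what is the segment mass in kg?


m_segment = body_mass * fraction
m_segment = 87 * 0.0145
m_segment = 1.2615


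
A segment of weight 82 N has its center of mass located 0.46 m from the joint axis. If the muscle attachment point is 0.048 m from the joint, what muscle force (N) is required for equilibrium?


F_muscle = W * d_load / d_muscle
F_muscle = 82 * 0.46 / 0.048
Numerator = 37.7200
F_muscle = 785.8333


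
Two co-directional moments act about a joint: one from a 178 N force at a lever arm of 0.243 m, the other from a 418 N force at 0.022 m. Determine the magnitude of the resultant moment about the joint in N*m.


M = F1 * d1 + F2 * d2
M = 178 * 0.243 + 418 * 0.022
M = 43.2540 + 9.1960
M = 52.4500


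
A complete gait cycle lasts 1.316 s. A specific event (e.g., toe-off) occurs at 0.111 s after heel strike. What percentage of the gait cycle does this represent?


pct = (event_time / cycle_time) * 100
pct = (0.111 / 1.316) * 100
ratio = 0.0843
pct = 8.4347


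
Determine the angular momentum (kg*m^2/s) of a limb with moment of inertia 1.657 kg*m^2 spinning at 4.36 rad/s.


L = I * omega
L = 1.657 * 4.36
L = 7.2245


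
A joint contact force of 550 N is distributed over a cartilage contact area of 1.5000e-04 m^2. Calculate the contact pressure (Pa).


P = F / A
P = 550 / 1.5000e-04
P = 3.6667e+06


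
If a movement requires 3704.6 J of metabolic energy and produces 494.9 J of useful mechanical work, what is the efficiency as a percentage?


eta = (W_mech / E_meta) * 100
eta = (494.9 / 3704.6) * 100
ratio = 0.1336
eta = 13.3591


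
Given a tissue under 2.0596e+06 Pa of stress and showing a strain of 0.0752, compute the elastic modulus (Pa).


E = stress / strain
E = 2.0596e+06 / 0.0752
E = 2.7388e+07


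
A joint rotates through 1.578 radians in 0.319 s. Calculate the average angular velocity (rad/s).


omega = delta_theta / delta_t
omega = 1.578 / 0.319
omega = 4.9467


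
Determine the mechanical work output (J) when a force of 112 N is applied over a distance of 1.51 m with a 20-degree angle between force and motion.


W = F * d * cos(theta)
theta = 20 deg = 0.3491 rad
cos(theta) = 0.9397
W = 112 * 1.51 * 0.9397
W = 158.9208


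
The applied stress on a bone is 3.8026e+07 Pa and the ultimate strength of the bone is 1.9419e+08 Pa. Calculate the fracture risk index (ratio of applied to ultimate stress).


FRI = applied / ultimate
FRI = 3.8026e+07 / 1.9419e+08
FRI = 0.1958


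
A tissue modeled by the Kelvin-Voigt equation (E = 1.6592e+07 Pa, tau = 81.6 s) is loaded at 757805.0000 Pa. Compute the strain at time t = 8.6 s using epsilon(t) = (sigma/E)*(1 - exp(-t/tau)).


epsilon(t) = (sigma/E) * (1 - exp(-t/tau))
sigma/E = 757805.0000 / 1.6592e+07 = 0.0457
exp(-t/tau) = exp(-8.6 / 81.6) = 0.9000
epsilon = 0.0457 * (1 - 0.9000)
epsilon = 0.0046


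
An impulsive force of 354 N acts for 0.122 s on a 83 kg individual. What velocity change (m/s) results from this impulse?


J = F * dt = 354 * 0.122 = 43.1880 N*s
delta_v = J / m
delta_v = 43.1880 / 83
delta_v = 0.5203


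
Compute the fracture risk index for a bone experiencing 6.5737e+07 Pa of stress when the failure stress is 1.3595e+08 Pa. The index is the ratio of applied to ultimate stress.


FRI = applied / ultimate
FRI = 6.5737e+07 / 1.3595e+08
FRI = 0.4835


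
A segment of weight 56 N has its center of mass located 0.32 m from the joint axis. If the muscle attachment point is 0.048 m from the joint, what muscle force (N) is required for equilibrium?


F_muscle = W * d_load / d_muscle
F_muscle = 56 * 0.32 / 0.048
Numerator = 17.9200
F_muscle = 373.3333


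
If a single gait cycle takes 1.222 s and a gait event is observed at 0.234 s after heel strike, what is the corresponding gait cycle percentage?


pct = (event_time / cycle_time) * 100
pct = (0.234 / 1.222) * 100
ratio = 0.1915
pct = 19.1489


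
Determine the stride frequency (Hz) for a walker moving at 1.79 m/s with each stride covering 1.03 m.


f = v / stride_length
f = 1.79 / 1.03
f = 1.7379


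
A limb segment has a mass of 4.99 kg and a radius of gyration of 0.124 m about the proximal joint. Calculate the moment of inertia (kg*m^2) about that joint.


I = m * k^2
I = 4.99 * 0.124^2
k^2 = 0.0154
I = 0.0767


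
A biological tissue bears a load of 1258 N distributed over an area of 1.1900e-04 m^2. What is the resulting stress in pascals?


stress = F / A
stress = 1258 / 1.1900e-04
stress = 1.0571e+07


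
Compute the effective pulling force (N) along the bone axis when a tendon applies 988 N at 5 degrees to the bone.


F_eff = F_tendon * cos(theta)
theta = 5 deg = 0.0873 rad
cos(theta) = 0.9962
F_eff = 988 * 0.9962
F_eff = 984.2404


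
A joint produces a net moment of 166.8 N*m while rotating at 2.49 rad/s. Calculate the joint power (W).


P = M * omega
P = 166.8 * 2.49
P = 415.3320


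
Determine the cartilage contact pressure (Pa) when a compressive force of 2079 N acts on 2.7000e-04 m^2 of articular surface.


P = F / A
P = 2079 / 2.7000e-04
P = 7.7000e+06


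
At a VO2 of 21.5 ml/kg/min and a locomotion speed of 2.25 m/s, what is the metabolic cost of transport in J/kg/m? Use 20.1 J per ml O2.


Power per kg = VO2 * 20.1 / 60
Power per kg = 21.5 * 20.1 / 60 = 7.2025 W/kg
Cost = power_per_kg / speed
Cost = 7.2025 / 2.25
Cost = 3.2011


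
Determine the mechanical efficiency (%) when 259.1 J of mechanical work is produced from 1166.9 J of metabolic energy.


eta = (W_mech / E_meta) * 100
eta = (259.1 / 1166.9) * 100
ratio = 0.2220
eta = 22.2041


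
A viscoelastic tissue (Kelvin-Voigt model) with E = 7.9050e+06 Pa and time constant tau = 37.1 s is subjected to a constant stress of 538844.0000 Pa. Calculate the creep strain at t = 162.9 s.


epsilon(t) = (sigma/E) * (1 - exp(-t/tau))
sigma/E = 538844.0000 / 7.9050e+06 = 0.0682
exp(-t/tau) = exp(-162.9 / 37.1) = 0.0124
epsilon = 0.0682 * (1 - 0.0124)
epsilon = 0.0673


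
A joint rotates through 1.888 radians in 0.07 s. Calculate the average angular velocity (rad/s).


omega = delta_theta / delta_t
omega = 1.888 / 0.07
omega = 26.9714


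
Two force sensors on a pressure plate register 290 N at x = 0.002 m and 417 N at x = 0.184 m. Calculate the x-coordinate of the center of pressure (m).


COP_x = (F1*x1 + F2*x2) / (F1 + F2)
COP_x = (290*0.002 + 417*0.184) / (290 + 417)
Numerator = 77.3080
Denominator = 707
COP_x = 0.1093


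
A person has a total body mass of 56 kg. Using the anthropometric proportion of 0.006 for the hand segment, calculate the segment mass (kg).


m_segment = body_mass * fraction
m_segment = 56 * 0.006
m_segment = 0.3360


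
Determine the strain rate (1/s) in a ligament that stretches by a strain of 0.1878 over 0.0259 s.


strain_rate = delta_strain / delta_t
strain_rate = 0.1878 / 0.0259
strain_rate = 7.2510


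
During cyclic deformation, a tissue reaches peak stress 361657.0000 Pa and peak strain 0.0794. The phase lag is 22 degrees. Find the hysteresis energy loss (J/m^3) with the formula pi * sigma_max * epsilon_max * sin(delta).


E_loss = pi * sigma_max * epsilon_max * sin(delta)
delta = 22 deg = 0.3840 rad
sin(delta) = 0.3746
E_loss = pi * 361657.0000 * 0.0794 * 0.3746
E_loss = 33794.2387
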